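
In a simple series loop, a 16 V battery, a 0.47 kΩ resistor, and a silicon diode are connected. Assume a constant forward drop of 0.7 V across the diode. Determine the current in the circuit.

KVL around the loop: 16 = V_D + I·R = 0.7 + I × 0.47 kΩ.
So I = (16 − 0.7) / 0.47 kΩ = 15.3 / 0.47 = 32.6 mA.

I ≈ 33 mA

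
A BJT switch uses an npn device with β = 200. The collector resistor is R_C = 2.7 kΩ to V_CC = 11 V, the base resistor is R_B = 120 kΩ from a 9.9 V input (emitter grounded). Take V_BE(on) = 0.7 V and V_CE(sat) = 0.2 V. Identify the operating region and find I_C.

saturation; I_C ≈ 4 mA

Assume active: I_B = (9.9 − 0.7)/120 = 0.0767 mA, giving I_C = β·I_B = 15.3 mA.
But then V_CE = 11 − 15.3×2.7 = -30.4 V < V_CE(sat) = 0.2 V — impossible in the active region.
So the transistor is saturated. With V_CE = 0.2 V, I_C = (V_CC − 0.2)/R_C = 10.8/2.7 = 4 mA.
Check: β·I_B = 15.3 mA > I_C = 4 mA, confirming saturation.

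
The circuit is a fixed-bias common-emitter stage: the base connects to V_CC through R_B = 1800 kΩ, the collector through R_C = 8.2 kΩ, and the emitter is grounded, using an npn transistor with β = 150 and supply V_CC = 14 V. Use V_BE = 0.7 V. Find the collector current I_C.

I_C ≈ 1.1 mA

Base loop: V_CC = I_B·R_B + V_BE, so I_B = (14 − 0.7)/1800 kΩ = 0.00739 mA.
In the active region I_C = β·I_B = 150 × 0.00739 = 1.11 mA.
Collector loop: V_CE = V_CC − I_C·R_C = 14 − 1.11×8.2 = 4.91 V.
Since V_CE = 4.91 V > V_CE(sat) ≈ 0.2 V, the transistor is in the active region as assumed.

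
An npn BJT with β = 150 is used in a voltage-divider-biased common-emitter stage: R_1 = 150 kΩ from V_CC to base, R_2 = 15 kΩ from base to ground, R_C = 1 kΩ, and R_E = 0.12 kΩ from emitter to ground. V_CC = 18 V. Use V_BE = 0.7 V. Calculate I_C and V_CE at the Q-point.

I_C ≈ 4.4 mA, V_CE ≈ 13 V

Thevenize the base divider: V_Th = V_CC·R_2/(R_1+R_2) = 18×15/165 = 1.64 V, R_Th = R_1‖R_2 = 13.6 kΩ.
Base-emitter loop: V_Th = I_B·R_Th + V_BE + (β+1)I_B·R_E, so I_B = (1.64 − 0.7) / (13.6 + 151×0.12) = 0.0295 mA.
I_C = β·I_B = 150×0.0295 = 4.42 mA, and I_E = (β+1)I_B = 4.45 mA.
V_CE = V_CC − I_C·R_C − I_E·R_E = 18 − 4.42×1 − 4.45×0.12 = 13 V.
V_CE = 13 V > 0.2 V confirms active-region operation.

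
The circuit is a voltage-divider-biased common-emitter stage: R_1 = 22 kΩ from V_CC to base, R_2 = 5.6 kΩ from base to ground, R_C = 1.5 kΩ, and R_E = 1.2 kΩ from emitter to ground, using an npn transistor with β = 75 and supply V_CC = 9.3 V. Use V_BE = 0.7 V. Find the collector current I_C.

I_C ≈ 0.93 mA

Thevenize the base divider: V_Th = V_CC·R_2/(R_1+R_2) = 9.3×5.6/27.6 = 1.89 V, R_Th = R_1‖R_2 = 4.46 kΩ.
Base-emitter loop: V_Th = I_B·R_Th + V_BE + (β+1)I_B·R_E, so I_B = (1.89 − 0.7) / (4.46 + 76×1.2) = 0.0124 mA.
I_C = β·I_B = 75×0.0124 = 0.931 mA, and I_E = (β+1)I_B = 0.943 mA.
V_CE = V_CC − I_C·R_C − I_E·R_E = 9.3 − 0.931×1.5 − 0.943×1.2 = 6.77 V.
V_CE = 6.77 V > 0.2 V confirms active-region operation.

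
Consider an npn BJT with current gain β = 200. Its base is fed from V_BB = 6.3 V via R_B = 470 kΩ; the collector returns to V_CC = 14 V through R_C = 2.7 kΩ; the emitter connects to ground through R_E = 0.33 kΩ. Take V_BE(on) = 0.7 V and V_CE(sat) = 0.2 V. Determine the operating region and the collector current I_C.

Assume active. Base-emitter loop: I_B = (V_BB − V_BE)/(R_B + (β+1)R_E) = (6.3 − 0.7)/(470 + 201×0.33) = 0.0104 mA.
I_C = β·I_B = 200×0.0104 = 2.09 mA.
V_CE = V_CC − I_C·R_C − I_E·R_E = 14 − 2.09×2.7 − 2.1×0.33 = 7.67 V > V_CE(sat), so the active-region assumption holds.

active; I_C ≈ 2.1 mA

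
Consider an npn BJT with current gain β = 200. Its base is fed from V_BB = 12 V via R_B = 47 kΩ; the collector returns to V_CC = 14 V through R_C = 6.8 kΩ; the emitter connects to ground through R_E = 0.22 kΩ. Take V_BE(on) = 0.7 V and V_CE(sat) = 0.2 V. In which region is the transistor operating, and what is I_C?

saturation; I_C ≈ 2 mA

Assume active: I_B = (12 − 0.7)/(47 + 201×0.22) = 0.124 mA, I_C = β·I_B = 24.8 mA.
Then V_CE = 14 − 24.8×6.8 − 24.9×0.22 = -160 V < 0.2 V — the active assumption fails.
Re-solve with V_CE = 0.2 V. KCL at the emitter: V_E/R_E = (V_BB−0.7−V_E)/R_B + (V_CC−0.2−V_E)/R_C, giving V_E = 0.482 V.
I_C = (V_CC − 0.2 − V_E)/R_C = (13.8 − 0.482)/6.8 = 1.96 mA.
Check: I_B = (11.3 − 0.482)/47 = 0.23 mA, and β·I_B = 46 mA > I_C, confirming saturation.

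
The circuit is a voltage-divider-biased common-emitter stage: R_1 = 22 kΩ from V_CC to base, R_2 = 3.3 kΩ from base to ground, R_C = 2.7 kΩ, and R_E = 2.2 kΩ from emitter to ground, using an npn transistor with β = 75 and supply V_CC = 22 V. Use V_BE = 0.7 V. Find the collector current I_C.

Thevenize the base divider: V_Th = V_CC·R_2/(R_1+R_2) = 22×3.3/25.3 = 2.87 V, R_Th = R_1‖R_2 = 2.87 kΩ.
Base-emitter loop: V_Th = I_B·R_Th + V_BE + (β+1)I_B·R_E, so I_B = (2.87 − 0.7) / (2.87 + 76×2.2) = 0.0128 mA.
I_C = β·I_B = 75×0.0128 = 0.957 mA, and I_E = (β+1)I_B = 0.97 mA.
V_CE = V_CC − I_C·R_C − I_E·R_E = 22 − 0.957×2.7 − 0.97×2.2 = 17.3 V.
V_CE = 17.3 V > 0.2 V confirms active-region operation.

I_C ≈ 0.96 mA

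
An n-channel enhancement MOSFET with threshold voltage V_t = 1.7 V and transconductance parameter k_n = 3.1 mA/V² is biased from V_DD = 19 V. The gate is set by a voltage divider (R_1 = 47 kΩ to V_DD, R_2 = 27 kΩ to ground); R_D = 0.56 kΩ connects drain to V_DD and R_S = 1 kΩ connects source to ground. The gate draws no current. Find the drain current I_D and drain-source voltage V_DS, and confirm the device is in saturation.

I_D ≈ 3.7 mA, V_DS ≈ 13 V

V_G = V_DD·R_2/(R_1+R_2) = 19×27/74 = 6.93 V.
Assume saturation: I_D = (k_n/2)(V_GS − V_t)² with V_GS = V_G − I_D·R_S = 6.93 − 1·I_D.
Substituting gives 1.55·I_D² − 17.2·I_D + 42.4 = 0, with roots I_D = 3.69 or 7.42 mA.
The root I_D = 7.42 mA gives V_GS = -0.488 V ≤ V_t, so take I_D = 3.69 mA.
Then V_GS = 3.24 V and V_DS = V_DD − I_D(R_D+R_S) = 19 − 3.69×1.56 = 13.2 V.
Saturation requires V_DS ≥ V_GS − V_t = 1.54 V; 13.2 ≥ 1.54 ✓.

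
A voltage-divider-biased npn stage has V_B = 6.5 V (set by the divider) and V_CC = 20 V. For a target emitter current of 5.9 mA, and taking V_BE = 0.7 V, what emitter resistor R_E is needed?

V_E = V_B − V_BE = 6.5 − 0.7 = 5.8 V.
R_E = V_E / I_E = 5.8 / 5.9 = 0.983 kΩ.

R_E ≈ 0.98 kΩ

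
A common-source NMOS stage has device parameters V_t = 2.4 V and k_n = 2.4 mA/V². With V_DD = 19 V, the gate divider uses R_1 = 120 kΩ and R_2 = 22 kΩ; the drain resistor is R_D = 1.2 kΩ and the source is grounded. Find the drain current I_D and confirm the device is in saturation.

I_D ≈ 0.35 mA

V_G = V_DD·R_2/(R_1+R_2) = 19×22/142 = 2.94 V. With the source grounded, V_GS = V_G = 2.94 V.
Assume saturation: I_D = (k_n/2)(V_GS − V_t)² = (2.4/2)×(2.94 − 2.4)² = 1.2×0.544² = 0.355 mA.
V_DS = V_DD − I_D·R_D = 19 − 0.355×1.2 = 18.6 V.
Saturation requires V_DS ≥ V_GS − V_t = 0.544 V; 18.6 ≥ 0.544 ✓.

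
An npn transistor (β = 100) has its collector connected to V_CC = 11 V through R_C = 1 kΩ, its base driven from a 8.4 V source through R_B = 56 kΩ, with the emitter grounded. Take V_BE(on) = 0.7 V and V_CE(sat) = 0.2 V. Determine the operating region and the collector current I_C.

Assume active: I_B = (8.4 − 0.7)/56 = 0.138 mA, giving I_C = β·I_B = 13.8 mA.
But then V_CE = 11 − 13.8×1 = -2.75 V < V_CE(sat) = 0.2 V — impossible in the active region.
So the transistor is saturated. With V_CE = 0.2 V, I_C = (V_CC − 0.2)/R_C = 10.8/1 = 10.8 mA.
Check: β·I_B = 13.8 mA > I_C = 10.8 mA, confirming saturation.

saturation; I_C ≈ 11 mA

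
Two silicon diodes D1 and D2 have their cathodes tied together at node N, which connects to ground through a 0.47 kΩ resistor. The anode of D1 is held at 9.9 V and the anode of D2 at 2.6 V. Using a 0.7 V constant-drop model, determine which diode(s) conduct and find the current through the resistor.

Only D1 conducts; I_R ≈ 20 mA

Assume both conduct. Then node N would need to be at both 9.9−0.7 = 9.2 V and 2.6−0.7 = 1.9 V, which is impossible.
Assume only D1 conducts: V_N = 9.9 − 0.7 = 9.2 V, so I_R = 9.2/0.47 = 19.6 mA.
Check D2: its anode-to-cathode voltage is 2.6 − 9.2 = -6.6 V < 0.7 V, so it is off. The assumption is consistent.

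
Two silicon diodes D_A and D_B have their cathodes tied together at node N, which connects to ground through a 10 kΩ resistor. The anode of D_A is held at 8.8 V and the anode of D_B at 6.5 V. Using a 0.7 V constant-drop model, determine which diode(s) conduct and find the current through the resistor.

Assume both conduct. Then node N would need to be at both 8.8−0.7 = 8.1 V and 6.5−0.7 = 5.8 V, which is impossible.
Assume only D_A conducts: V_N = 8.8 − 0.7 = 8.1 V, so I_R = 8.1/10 = 0.81 mA.
Check D_B: its anode-to-cathode voltage is 6.5 − 8.1 = -1.6 V < 0.7 V, so it is off. The assumption is consistent.

Only D_A conducts; I_R ≈ 0.81 mA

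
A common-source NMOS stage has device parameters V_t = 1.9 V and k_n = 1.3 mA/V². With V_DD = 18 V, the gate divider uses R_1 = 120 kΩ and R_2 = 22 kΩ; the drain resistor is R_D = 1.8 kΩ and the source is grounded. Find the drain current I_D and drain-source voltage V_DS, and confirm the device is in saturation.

I_D ≈ 0.51 mA, V_DS ≈ 17 V

V_G = V_DD·R_2/(R_1+R_2) = 18×22/142 = 2.79 V. With the source grounded, V_GS = V_G = 2.79 V.
Assume saturation: I_D = (k_n/2)(V_GS − V_t)² = (1.3/2)×(2.79 − 1.9)² = 0.65×0.889² = 0.513 mA.
V_DS = V_DD − I_D·R_D = 18 − 0.513×1.8 = 17.1 V.
Saturation requires V_DS ≥ V_GS − V_t = 0.889 V; 17.1 ≥ 0.889 ✓.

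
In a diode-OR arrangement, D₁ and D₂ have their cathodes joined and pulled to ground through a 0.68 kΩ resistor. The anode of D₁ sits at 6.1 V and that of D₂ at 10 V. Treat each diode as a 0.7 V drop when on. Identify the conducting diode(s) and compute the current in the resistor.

Assume both conduct. Then node N would need to be at both 6.1−0.7 = 5.4 V and 10−0.7 = 9.3 V, which is impossible.
Assume only D₂ conducts: V_N = 10 − 0.7 = 9.3 V, so I_R = 9.3/0.68 = 13.7 mA.
Check D₁: its anode-to-cathode voltage is 6.1 − 9.3 = -3.2 V < 0.7 V, so it is off. The assumption is consistent.

Only D₂ conducts; I_R ≈ 14 mA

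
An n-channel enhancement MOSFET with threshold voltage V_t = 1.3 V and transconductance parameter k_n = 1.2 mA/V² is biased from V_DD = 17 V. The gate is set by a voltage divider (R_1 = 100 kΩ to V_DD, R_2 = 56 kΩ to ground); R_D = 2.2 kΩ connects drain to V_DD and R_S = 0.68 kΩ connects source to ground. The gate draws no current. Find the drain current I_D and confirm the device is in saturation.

I_D ≈ 3.5 mA

V_G = V_DD·R_2/(R_1+R_2) = 17×56/156 = 6.1 V.
Assume saturation: I_D = (k_n/2)(V_GS − V_t)² with V_GS = V_G − I_D·R_S = 6.1 − 0.68·I_D.
Substituting gives 0.277·I_D² − 4.92·I_D + 13.8 = 0, with roots I_D = 3.51 or 14.2 mA.
The root I_D = 14.2 mA gives V_GS = -3.57 V ≤ V_t, so take I_D = 3.51 mA.
Then V_GS = 3.72 V and V_DS = V_DD − I_D(R_D+R_S) = 17 − 3.51×2.88 = 6.9 V.
Saturation requires V_DS ≥ V_GS − V_t = 2.42 V; 6.9 ≥ 2.42 ✓.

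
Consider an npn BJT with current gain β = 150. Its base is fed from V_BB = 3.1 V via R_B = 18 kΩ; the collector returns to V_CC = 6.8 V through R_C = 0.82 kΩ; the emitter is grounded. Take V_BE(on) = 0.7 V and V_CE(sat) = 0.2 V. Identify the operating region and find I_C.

saturation; I_C ≈ 8 mA

Assume active: I_B = (3.1 − 0.7)/18 = 0.133 mA, giving I_C = β·I_B = 20 mA.
But then V_CE = 6.8 − 20×0.82 = -9.6 V < V_CE(sat) = 0.2 V — impossible in the active region.
So the transistor is saturated. With V_CE = 0.2 V, I_C = (V_CC − 0.2)/R_C = 6.6/0.82 = 8.05 mA.
Check: β·I_B = 20 mA > I_C = 8.05 mA, confirming saturation.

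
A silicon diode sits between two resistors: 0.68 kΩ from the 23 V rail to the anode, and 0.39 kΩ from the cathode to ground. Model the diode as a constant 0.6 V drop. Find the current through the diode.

The two resistors are in series with the diode, so KVL gives 23 = I·0.68 + 0.6 + I·0.39.
I = (23 − 0.6) / (0.68 + 0.39) kΩ = 22.4 / 1.07 = 20.9 mA.

I ≈ 21 mA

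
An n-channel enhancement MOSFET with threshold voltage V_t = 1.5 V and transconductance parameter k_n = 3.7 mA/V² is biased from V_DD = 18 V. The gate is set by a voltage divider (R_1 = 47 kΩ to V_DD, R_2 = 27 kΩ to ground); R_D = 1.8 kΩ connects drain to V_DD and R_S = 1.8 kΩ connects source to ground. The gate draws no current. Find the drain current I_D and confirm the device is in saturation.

V_G = V_DD·R_2/(R_1+R_2) = 18×27/74 = 6.57 V.
Assume saturation: I_D = (k_n/2)(V_GS − V_t)² with V_GS = V_G − I_D·R_S = 6.57 − 1.8·I_D.
Substituting gives 5.99·I_D² − 34.8·I_D + 47.5 = 0, with roots I_D = 2.21 or 3.59 mA.
The root I_D = 3.59 mA gives V_GS = 0.107 V ≤ V_t, so take I_D = 2.21 mA.
Then V_GS = 2.59 V and V_DS = V_DD − I_D(R_D+R_S) = 18 − 2.21×3.6 = 10 V.
Saturation requires V_DS ≥ V_GS − V_t = 1.09 V; 10 ≥ 1.09 ✓.

I_D ≈ 2.2 mA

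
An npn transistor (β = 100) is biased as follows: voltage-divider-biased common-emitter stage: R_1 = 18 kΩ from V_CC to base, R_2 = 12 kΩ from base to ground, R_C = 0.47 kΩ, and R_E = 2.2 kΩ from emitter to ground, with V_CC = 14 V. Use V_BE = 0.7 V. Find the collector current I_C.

Thevenize the base divider: V_Th = V_CC·R_2/(R_1+R_2) = 14×12/30 = 5.6 V, R_Th = R_1‖R_2 = 7.2 kΩ.
Base-emitter loop: V_Th = I_B·R_Th + V_BE + (β+1)I_B·R_E, so I_B = (5.6 − 0.7) / (7.2 + 101×2.2) = 0.0214 mA.
I_C = β·I_B = 100×0.0214 = 2.14 mA, and I_E = (β+1)I_B = 2.16 mA.
V_CE = V_CC − I_C·R_C − I_E·R_E = 14 − 2.14×0.47 − 2.16×2.2 = 8.25 V.
V_CE = 8.25 V > 0.2 V confirms active-region operation.

I_C ≈ 2.1 mA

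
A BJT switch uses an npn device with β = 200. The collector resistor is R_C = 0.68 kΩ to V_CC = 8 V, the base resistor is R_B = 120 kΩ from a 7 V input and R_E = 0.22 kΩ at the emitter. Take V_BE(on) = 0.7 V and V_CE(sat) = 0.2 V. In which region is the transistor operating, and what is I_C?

Assume active. Base-emitter loop: I_B = (V_BB − V_BE)/(R_B + (β+1)R_E) = (7 − 0.7)/(120 + 201×0.22) = 0.0384 mA.
I_C = β·I_B = 200×0.0384 = 7.67 mA.
V_CE = V_CC − I_C·R_C − I_E·R_E = 8 − 7.67×0.68 − 7.71×0.22 = 1.09 V > V_CE(sat), so the active-region assumption holds.

active; I_C ≈ 7.7 mA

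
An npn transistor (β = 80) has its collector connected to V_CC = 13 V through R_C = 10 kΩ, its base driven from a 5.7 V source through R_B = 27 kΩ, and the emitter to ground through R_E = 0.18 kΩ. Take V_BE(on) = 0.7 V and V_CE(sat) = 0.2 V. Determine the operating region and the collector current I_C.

saturation; I_C ≈ 1.3 mA

Assume active: I_B = (5.7 − 0.7)/(27 + 81×0.18) = 0.12 mA, I_C = β·I_B = 9.62 mA.
Then V_CE = 13 − 9.62×10 − 9.74×0.18 = -85 V < 0.2 V — the active assumption fails.
Re-solve with V_CE = 0.2 V. KCL at the emitter: V_E/R_E = (V_BB−0.7−V_E)/R_B + (V_CC−0.2−V_E)/R_C, giving V_E = 0.257 V.
I_C = (V_CC − 0.2 − V_E)/R_C = (12.8 − 0.257)/10 = 1.25 mA.
Check: I_B = (5 − 0.257)/27 = 0.176 mA, and β·I_B = 14.1 mA > I_C, confirming saturation.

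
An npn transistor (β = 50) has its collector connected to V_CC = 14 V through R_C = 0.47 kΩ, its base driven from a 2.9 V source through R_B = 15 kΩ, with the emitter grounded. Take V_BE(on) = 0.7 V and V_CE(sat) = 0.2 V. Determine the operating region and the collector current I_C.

active; I_C ≈ 7.3 mA

Assume active. Base-emitter loop: I_B = (V_BB − V_BE)/R_B = (2.9 − 0.7)/15 = 0.147 mA.
I_C = β·I_B = 50×0.147 = 7.33 mA.
V_CE = V_CC − I_C·R_C = 14 − 7.33×0.47 = 10.6 V > V_CE(sat), so the active-region assumption holds.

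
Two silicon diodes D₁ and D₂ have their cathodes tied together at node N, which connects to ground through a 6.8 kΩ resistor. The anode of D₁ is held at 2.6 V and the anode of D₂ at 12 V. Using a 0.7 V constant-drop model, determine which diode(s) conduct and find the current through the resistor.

Only D₂ conducts; I_R ≈ 1.7 mA

Assume both conduct. Then node N would need to be at both 2.6−0.7 = 1.9 V and 12−0.7 = 11.3 V, which is impossible.
Assume only D₂ conducts: V_N = 12 − 0.7 = 11.3 V, so I_R = 11.3/6.8 = 1.66 mA.
Check D₁: its anode-to-cathode voltage is 2.6 − 11.3 = -8.7 V < 0.7 V, so it is off. The assumption is consistent.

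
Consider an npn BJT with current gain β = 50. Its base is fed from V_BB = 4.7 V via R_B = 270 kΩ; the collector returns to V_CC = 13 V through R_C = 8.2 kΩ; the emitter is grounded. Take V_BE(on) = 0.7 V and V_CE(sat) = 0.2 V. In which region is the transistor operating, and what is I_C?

Assume active. Base-emitter loop: I_B = (V_BB − V_BE)/R_B = (4.7 − 0.7)/270 = 0.0148 mA.
I_C = β·I_B = 50×0.0148 = 0.741 mA.
V_CE = V_CC − I_C·R_C = 13 − 0.741×8.2 = 6.93 V > V_CE(sat), so the active-region assumption holds.

active; I_C ≈ 0.74 mA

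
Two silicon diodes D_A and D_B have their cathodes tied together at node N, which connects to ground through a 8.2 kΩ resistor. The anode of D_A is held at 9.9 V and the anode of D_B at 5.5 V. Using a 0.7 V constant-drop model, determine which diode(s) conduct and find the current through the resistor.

Only D_A conducts; I_R ≈ 1.1 mA

Assume both conduct. Then node N would need to be at both 9.9−0.7 = 9.2 V and 5.5−0.7 = 4.8 V, which is impossible.
Assume only D_A conducts: V_N = 9.9 − 0.7 = 9.2 V, so I_R = 9.2/8.2 = 1.12 mA.
Check D_B: its anode-to-cathode voltage is 5.5 − 9.2 = -3.7 V < 0.7 V, so it is off. The assumption is consistent.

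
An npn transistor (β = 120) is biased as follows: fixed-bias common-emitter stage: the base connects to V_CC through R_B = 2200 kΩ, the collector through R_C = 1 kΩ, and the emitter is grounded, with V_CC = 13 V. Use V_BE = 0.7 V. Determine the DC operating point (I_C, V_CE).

I_C ≈ 0.67 mA, V_CE ≈ 12 V

Base loop: V_CC = I_B·R_B + V_BE, so I_B = (13 − 0.7)/2200 kΩ = 0.00559 mA.
In the active region I_C = β·I_B = 120 × 0.00559 = 0.671 mA.
Collector loop: V_CE = V_CC − I_C·R_C = 13 − 0.671×1 = 12.3 V.
Since V_CE = 12.3 V > V_CE(sat) ≈ 0.2 V, the transistor is in the active region as assumed.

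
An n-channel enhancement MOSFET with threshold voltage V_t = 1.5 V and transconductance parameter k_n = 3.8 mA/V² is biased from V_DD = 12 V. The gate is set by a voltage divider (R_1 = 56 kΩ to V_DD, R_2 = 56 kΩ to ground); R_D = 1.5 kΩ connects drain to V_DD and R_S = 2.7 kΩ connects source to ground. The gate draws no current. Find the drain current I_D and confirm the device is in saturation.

I_D ≈ 1.4 mA

V_G = V_DD·R_2/(R_1+R_2) = 12×56/112 = 6 V.
Assume saturation: I_D = (k_n/2)(V_GS − V_t)² with V_GS = V_G − I_D·R_S = 6 − 2.7·I_D.
Substituting gives 13.9·I_D² − 47.2·I_D + 38.5 = 0, with roots I_D = 1.35 or 2.05 mA.
The root I_D = 2.05 mA gives V_GS = 0.461 V ≤ V_t, so take I_D = 1.35 mA.
Then V_GS = 2.34 V and V_DS = V_DD − I_D(R_D+R_S) = 12 − 1.35×4.2 = 6.31 V.
Saturation requires V_DS ≥ V_GS − V_t = 0.844 V; 6.31 ≥ 0.844 ✓.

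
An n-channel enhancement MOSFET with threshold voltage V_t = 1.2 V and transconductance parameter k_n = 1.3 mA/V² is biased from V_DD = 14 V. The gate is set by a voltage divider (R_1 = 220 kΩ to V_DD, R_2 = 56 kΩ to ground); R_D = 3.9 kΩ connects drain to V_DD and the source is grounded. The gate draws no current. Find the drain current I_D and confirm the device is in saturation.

V_G = V_DD·R_2/(R_1+R_2) = 14×56/276 = 2.84 V. With the source grounded, V_GS = V_G = 2.84 V.
Assume saturation: I_D = (k_n/2)(V_GS − V_t)² = (1.3/2)×(2.84 − 1.2)² = 0.65×1.64² = 1.75 mA.
V_DS = V_DD − I_D·R_D = 14 − 1.75×3.9 = 7.18 V.
Saturation requires V_DS ≥ V_GS − V_t = 1.64 V; 7.18 ≥ 1.64 ✓.

I_D ≈ 1.7 mA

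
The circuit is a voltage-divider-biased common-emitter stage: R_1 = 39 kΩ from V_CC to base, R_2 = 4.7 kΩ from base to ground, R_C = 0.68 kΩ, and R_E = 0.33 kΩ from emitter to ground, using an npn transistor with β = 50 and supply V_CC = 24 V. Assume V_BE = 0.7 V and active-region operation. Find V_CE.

Thevenize the base divider: V_Th = V_CC·R_2/(R_1+R_2) = 24×4.7/43.7 = 2.58 V, R_Th = R_1‖R_2 = 4.19 kΩ.
Base-emitter loop: V_Th = I_B·R_Th + V_BE + (β+1)I_B·R_E, so I_B = (2.58 − 0.7) / (4.19 + 51×0.33) = 0.0895 mA.
I_C = β·I_B = 50×0.0895 = 4.47 mA, and I_E = (β+1)I_B = 4.56 mA.
V_CE = V_CC − I_C·R_C − I_E·R_E = 24 − 4.47×0.68 − 4.56×0.33 = 19.5 V.
V_CE = 19.5 V > 0.2 V confirms active-region operation.

V_CE ≈ 19 V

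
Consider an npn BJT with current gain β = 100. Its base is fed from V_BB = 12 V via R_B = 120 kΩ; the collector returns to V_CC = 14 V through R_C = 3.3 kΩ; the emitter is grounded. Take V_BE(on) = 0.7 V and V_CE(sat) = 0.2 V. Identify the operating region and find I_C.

saturation; I_C ≈ 4.2 mA

Assume active: I_B = (12 − 0.7)/120 = 0.0942 mA, giving I_C = β·I_B = 9.42 mA.
But then V_CE = 14 − 9.42×3.3 = -17.1 V < V_CE(sat) = 0.2 V — impossible in the active region.
So the transistor is saturated. With V_CE = 0.2 V, I_C = (V_CC − 0.2)/R_C = 13.8/3.3 = 4.18 mA.
Check: β·I_B = 9.42 mA > I_C = 4.18 mA, confirming saturation.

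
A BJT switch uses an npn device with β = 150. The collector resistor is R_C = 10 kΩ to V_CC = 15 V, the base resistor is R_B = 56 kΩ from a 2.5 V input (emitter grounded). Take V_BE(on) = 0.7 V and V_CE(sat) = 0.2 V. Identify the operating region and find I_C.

saturation; I_C ≈ 1.5 mA

Assume active: I_B = (2.5 − 0.7)/56 = 0.0321 mA, giving I_C = β·I_B = 4.82 mA.
But then V_CE = 15 − 4.82×10 = -33.2 V < V_CE(sat) = 0.2 V — impossible in the active region.
So the transistor is saturated. With V_CE = 0.2 V, I_C = (V_CC − 0.2)/R_C = 14.8/10 = 1.48 mA.
Check: β·I_B = 4.82 mA > I_C = 1.48 mA, confirming saturation.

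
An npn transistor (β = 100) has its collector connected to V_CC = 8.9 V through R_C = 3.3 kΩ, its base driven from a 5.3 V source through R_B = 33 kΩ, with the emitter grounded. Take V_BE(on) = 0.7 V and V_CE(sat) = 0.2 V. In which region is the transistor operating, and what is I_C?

saturation; I_C ≈ 2.6 mA

Assume active: I_B = (5.3 − 0.7)/33 = 0.139 mA, giving I_C = β·I_B = 13.9 mA.
But then V_CE = 8.9 − 13.9×3.3 = -37.1 V < V_CE(sat) = 0.2 V — impossible in the active region.
So the transistor is saturated. With V_CE = 0.2 V, I_C = (V_CC − 0.2)/R_C = 8.7/3.3 = 2.64 mA.
Check: β·I_B = 13.9 mA > I_C = 2.64 mA, confirming saturation.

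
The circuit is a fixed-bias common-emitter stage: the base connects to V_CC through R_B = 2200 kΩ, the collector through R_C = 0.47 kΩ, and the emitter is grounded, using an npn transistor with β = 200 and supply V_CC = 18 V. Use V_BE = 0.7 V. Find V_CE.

V_CE ≈ 17 V

Base loop: V_CC = I_B·R_B + V_BE, so I_B = (18 − 0.7)/2200 kΩ = 0.00786 mA.
In the active region I_C = β·I_B = 200 × 0.00786 = 1.57 mA.
Collector loop: V_CE = V_CC − I_C·R_C = 18 − 1.57×0.47 = 17.3 V.
Since V_CE = 17.3 V > V_CE(sat) ≈ 0.2 V, the transistor is in the active region as assumed.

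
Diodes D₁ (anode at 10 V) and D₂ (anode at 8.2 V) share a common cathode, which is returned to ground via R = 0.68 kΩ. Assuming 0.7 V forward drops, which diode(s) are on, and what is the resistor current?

Assume both conduct. Then node N would need to be at both 10−0.7 = 9.3 V and 8.2−0.7 = 7.5 V, which is impossible.
Assume only D₁ conducts: V_N = 10 − 0.7 = 9.3 V, so I_R = 9.3/0.68 = 13.7 mA.
Check D₂: its anode-to-cathode voltage is 8.2 − 9.3 = -1.1 V < 0.7 V, so it is off. The assumption is consistent.

Only D₁ conducts; I_R ≈ 14 mA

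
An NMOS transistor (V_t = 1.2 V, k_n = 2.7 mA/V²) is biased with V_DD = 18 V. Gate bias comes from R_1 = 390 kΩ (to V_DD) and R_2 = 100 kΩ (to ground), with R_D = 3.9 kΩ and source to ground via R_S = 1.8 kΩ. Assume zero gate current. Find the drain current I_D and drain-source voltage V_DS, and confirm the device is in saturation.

V_G = V_DD·R_2/(R_1+R_2) = 18×100/490 = 3.67 V.
Assume saturation: I_D = (k_n/2)(V_GS − V_t)² with V_GS = V_G − I_D·R_S = 3.67 − 1.8·I_D.
Substituting gives 4.37·I_D² − 13·I_D + 8.26 = 0, with roots I_D = 0.916 or 2.06 mA.
The root I_D = 2.06 mA gives V_GS = -0.0354 V ≤ V_t, so take I_D = 0.916 mA.
Then V_GS = 2.02 V and V_DS = V_DD − I_D(R_D+R_S) = 18 − 0.916×5.7 = 12.8 V.
Saturation requires V_DS ≥ V_GS − V_t = 0.824 V; 12.8 ≥ 0.824 ✓.

I_D ≈ 0.92 mA, V_DS ≈ 13 V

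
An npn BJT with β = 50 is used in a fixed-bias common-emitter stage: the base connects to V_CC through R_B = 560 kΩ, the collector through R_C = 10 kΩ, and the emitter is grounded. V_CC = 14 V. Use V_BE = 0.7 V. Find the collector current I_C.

Base loop: V_CC = I_B·R_B + V_BE, so I_B = (14 − 0.7)/560 kΩ = 0.0238 mA.
In the active region I_C = β·I_B = 50 × 0.0238 = 1.19 mA.
Collector loop: V_CE = V_CC − I_C·R_C = 14 − 1.19×10 = 2.12 V.
Since V_CE = 2.12 V > V_CE(sat) ≈ 0.2 V, the transistor is in the active region as assumed.

I_C ≈ 1.2 mA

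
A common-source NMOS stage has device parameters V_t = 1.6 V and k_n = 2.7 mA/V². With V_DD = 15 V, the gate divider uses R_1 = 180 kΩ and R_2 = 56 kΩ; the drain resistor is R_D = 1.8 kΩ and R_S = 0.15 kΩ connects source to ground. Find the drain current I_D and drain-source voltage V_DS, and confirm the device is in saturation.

I_D ≈ 3 mA, V_DS ≈ 9.1 V

V_G = V_DD·R_2/(R_1+R_2) = 15×56/236 = 3.56 V.
Assume saturation: I_D = (k_n/2)(V_GS − V_t)² with V_GS = V_G − I_D·R_S = 3.56 − 0.15·I_D.
Substituting gives 0.0304·I_D² − 1.79·I_D + 5.18 = 0, with roots I_D = 3.05 or 56 mA.
The root I_D = 56 mA gives V_GS = -4.84 V ≤ V_t, so take I_D = 3.05 mA.
Then V_GS = 3.1 V and V_DS = V_DD − I_D(R_D+R_S) = 15 − 3.05×1.95 = 9.06 V.
Saturation requires V_DS ≥ V_GS − V_t = 1.5 V; 9.06 ≥ 1.5 ✓.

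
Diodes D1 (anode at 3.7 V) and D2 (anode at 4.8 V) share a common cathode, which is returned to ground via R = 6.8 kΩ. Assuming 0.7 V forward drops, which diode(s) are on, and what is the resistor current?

Only D2 conducts; I_R ≈ 0.6 mA

Assume both conduct. Then node N would need to be at both 3.7−0.7 = 3 V and 4.8−0.7 = 4.1 V, which is impossible.
Assume only D2 conducts: V_N = 4.8 − 0.7 = 4.1 V, so I_R = 4.1/6.8 = 0.603 mA.
Check D1: its anode-to-cathode voltage is 3.7 − 4.1 = -0.4 V < 0.7 V, so it is off. The assumption is consistent.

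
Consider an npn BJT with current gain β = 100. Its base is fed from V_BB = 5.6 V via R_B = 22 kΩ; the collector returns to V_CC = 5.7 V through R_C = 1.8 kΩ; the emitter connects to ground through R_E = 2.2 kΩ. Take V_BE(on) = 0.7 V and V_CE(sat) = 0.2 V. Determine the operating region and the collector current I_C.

Assume active: I_B = (5.6 − 0.7)/(22 + 101×2.2) = 0.0201 mA, I_C = β·I_B = 2.01 mA.
Then V_CE = 5.7 − 2.01×1.8 − 2.03×2.2 = -2.37 V < 0.2 V — the active assumption fails.
Re-solve with V_CE = 0.2 V. KCL at the emitter: V_E/R_E = (V_BB−0.7−V_E)/R_B + (V_CC−0.2−V_E)/R_C, giving V_E = 3.11 V.
I_C = (V_CC − 0.2 − V_E)/R_C = (5.5 − 3.11)/1.8 = 1.33 mA.
Check: I_B = (4.9 − 3.11)/22 = 0.0816 mA, and β·I_B = 8.16 mA > I_C, confirming saturation.

saturation; I_C ≈ 1.3 mA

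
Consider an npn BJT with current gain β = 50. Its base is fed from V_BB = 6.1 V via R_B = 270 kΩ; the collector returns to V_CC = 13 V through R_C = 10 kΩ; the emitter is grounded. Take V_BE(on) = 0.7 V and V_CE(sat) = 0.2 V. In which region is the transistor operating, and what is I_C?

Assume active. Base-emitter loop: I_B = (V_BB − V_BE)/R_B = (6.1 − 0.7)/270 = 0.02 mA.
I_C = β·I_B = 50×0.02 = 1 mA.
V_CE = V_CC − I_C·R_C = 13 − 1×10 = 3 V > V_CE(sat), so the active-region assumption holds.

active; I_C ≈ 1 mA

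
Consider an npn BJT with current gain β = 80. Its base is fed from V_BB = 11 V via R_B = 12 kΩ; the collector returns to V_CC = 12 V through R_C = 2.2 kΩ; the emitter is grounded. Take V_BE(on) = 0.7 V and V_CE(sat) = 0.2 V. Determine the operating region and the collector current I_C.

Assume active: I_B = (11 − 0.7)/12 = 0.858 mA, giving I_C = β·I_B = 68.7 mA.
But then V_CE = 12 − 68.7×2.2 = -139 V < V_CE(sat) = 0.2 V — impossible in the active region.
So the transistor is saturated. With V_CE = 0.2 V, I_C = (V_CC − 0.2)/R_C = 11.8/2.2 = 5.36 mA.
Check: β·I_B = 68.7 mA > I_C = 5.36 mA, confirming saturation.

saturation; I_C ≈ 5.4 mA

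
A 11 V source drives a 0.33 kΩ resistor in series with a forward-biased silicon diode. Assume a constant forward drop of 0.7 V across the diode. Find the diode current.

KVL around the loop: 11 = V_D + I·R = 0.7 + I × 0.33 kΩ.
So I = (11 − 0.7) / 0.33 kΩ = 10.3 / 0.33 = 31.2 mA.

I ≈ 31 mA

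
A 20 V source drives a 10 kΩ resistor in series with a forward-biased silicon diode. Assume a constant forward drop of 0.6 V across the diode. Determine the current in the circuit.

I ≈ 1.9 mA

KVL around the loop: 20 = V_D + I·R = 0.6 + I × 10 kΩ.
So I = (20 − 0.6) / 10 kΩ = 19.4 / 10 = 1.94 mA.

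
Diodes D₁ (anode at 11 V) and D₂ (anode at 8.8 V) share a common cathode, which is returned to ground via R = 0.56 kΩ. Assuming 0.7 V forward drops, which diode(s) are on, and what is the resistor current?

Assume both conduct. Then node N would need to be at both 11−0.7 = 10.3 V and 8.8−0.7 = 8.1 V, which is impossible.
Assume only D₁ conducts: V_N = 11 − 0.7 = 10.3 V, so I_R = 10.3/0.56 = 18.4 mA.
Check D₂: its anode-to-cathode voltage is 8.8 − 10.3 = -1.5 V < 0.7 V, so it is off. The assumption is consistent.

Only D₁ conducts; I_R ≈ 18 mA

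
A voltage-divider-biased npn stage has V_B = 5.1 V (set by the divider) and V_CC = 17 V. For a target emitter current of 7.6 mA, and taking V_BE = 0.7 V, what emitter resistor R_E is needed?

V_E = V_B − V_BE = 5.1 − 0.7 = 4.4 V.
R_E = V_E / I_E = 4.4 / 7.6 = 0.579 kΩ.

R_E ≈ 0.58 kΩ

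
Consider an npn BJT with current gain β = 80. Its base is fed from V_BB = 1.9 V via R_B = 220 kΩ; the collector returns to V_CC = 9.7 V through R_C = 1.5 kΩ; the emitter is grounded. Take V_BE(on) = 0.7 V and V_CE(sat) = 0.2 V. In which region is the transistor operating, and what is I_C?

active; I_C ≈ 0.44 mA

Assume active. Base-emitter loop: I_B = (V_BB − V_BE)/R_B = (1.9 − 0.7)/220 = 0.00545 mA.
I_C = β·I_B = 80×0.00545 = 0.436 mA.
V_CE = V_CC − I_C·R_C = 9.7 − 0.436×1.5 = 9.05 V > V_CE(sat), so the active-region assumption holds.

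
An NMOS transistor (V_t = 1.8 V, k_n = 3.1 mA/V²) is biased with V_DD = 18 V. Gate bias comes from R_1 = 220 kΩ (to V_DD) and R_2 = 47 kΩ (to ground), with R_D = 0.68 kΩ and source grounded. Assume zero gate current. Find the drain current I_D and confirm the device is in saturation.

V_G = V_DD·R_2/(R_1+R_2) = 18×47/267 = 3.17 V. With the source grounded, V_GS = V_G = 3.17 V.
Assume saturation: I_D = (k_n/2)(V_GS − V_t)² = (3.1/2)×(3.17 − 1.8)² = 1.55×1.37² = 2.9 mA.
V_DS = V_DD − I_D·R_D = 18 − 2.9×0.68 = 16 V.
Saturation requires V_DS ≥ V_GS − V_t = 1.37 V; 16 ≥ 1.37 ✓.

I_D ≈ 2.9 mA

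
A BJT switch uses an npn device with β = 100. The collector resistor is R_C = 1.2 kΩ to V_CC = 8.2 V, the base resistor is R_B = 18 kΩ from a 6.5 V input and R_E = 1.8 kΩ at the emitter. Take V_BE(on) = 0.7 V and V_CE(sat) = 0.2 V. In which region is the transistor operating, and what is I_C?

Assume active: I_B = (6.5 − 0.7)/(18 + 101×1.8) = 0.029 mA, I_C = β·I_B = 2.9 mA.
Then V_CE = 8.2 − 2.9×1.2 − 2.93×1.8 = -0.561 V < 0.2 V — the active assumption fails.
Re-solve with V_CE = 0.2 V. KCL at the emitter: V_E/R_E = (V_BB−0.7−V_E)/R_B + (V_CC−0.2−V_E)/R_C, giving V_E = 4.84 V.
I_C = (V_CC − 0.2 − V_E)/R_C = (8 − 4.84)/1.2 = 2.63 mA.
Check: I_B = (5.8 − 4.84)/18 = 0.0534 mA, and β·I_B = 5.34 mA > I_C, confirming saturation.

saturation; I_C ≈ 2.6 mA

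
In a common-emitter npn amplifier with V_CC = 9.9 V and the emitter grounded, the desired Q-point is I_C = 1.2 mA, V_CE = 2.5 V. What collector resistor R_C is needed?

Collector loop: V_CC = I_C·R_C + V_CE.
R_C = (V_CC − V_CE)/I_C = (9.9 − 2.5)/1.2 = 6.17 kΩ.

R_C ≈ 6.2 kΩ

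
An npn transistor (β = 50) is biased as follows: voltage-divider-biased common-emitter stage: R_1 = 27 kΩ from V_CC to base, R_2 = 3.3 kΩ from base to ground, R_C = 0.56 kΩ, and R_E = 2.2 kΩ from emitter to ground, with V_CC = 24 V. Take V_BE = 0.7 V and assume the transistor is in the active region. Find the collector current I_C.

Thevenize the base divider: V_Th = V_CC·R_2/(R_1+R_2) = 24×3.3/30.3 = 2.61 V, R_Th = R_1‖R_2 = 2.94 kΩ.
Base-emitter loop: V_Th = I_B·R_Th + V_BE + (β+1)I_B·R_E, so I_B = (2.61 − 0.7) / (2.94 + 51×2.2) = 0.0166 mA.
I_C = β·I_B = 50×0.0166 = 0.831 mA, and I_E = (β+1)I_B = 0.848 mA.
V_CE = V_CC − I_C·R_C − I_E·R_E = 24 − 0.831×0.56 − 0.848×2.2 = 21.7 V.
V_CE = 21.7 V > 0.2 V confirms active-region operation.

I_C ≈ 0.83 mA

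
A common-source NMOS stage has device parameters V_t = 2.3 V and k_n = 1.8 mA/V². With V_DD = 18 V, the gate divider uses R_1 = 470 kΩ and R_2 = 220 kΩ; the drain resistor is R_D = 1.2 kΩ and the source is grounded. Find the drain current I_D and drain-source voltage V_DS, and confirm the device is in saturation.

I_D ≈ 11 mA, V_DS ≈ 5.2 V

V_G = V_DD·R_2/(R_1+R_2) = 18×220/690 = 5.74 V. With the source grounded, V_GS = V_G = 5.74 V.
Assume saturation: I_D = (k_n/2)(V_GS − V_t)² = (1.8/2)×(5.74 − 2.3)² = 0.9×3.44² = 10.6 mA.
V_DS = V_DD − I_D·R_D = 18 − 10.6×1.2 = 5.23 V.
Saturation requires V_DS ≥ V_GS − V_t = 3.44 V; 5.23 ≥ 3.44 ✓.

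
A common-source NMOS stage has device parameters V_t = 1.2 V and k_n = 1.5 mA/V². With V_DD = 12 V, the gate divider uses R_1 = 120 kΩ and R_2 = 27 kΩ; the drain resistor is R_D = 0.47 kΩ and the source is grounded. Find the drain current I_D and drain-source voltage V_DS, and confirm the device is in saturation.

V_G = V_DD·R_2/(R_1+R_2) = 12×27/147 = 2.2 V. With the source grounded, V_GS = V_G = 2.2 V.
Assume saturation: I_D = (k_n/2)(V_GS − V_t)² = (1.5/2)×(2.2 − 1.2)² = 0.75×1² = 0.756 mA.
V_DS = V_DD − I_D·R_D = 12 − 0.756×0.47 = 11.6 V.
Saturation requires V_DS ≥ V_GS − V_t = 1 V; 11.6 ≥ 1 ✓.

I_D ≈ 0.76 mA, V_DS ≈ 12 V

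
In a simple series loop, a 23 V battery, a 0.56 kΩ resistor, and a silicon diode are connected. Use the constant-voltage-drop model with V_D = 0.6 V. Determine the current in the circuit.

I ≈ 40 mA

KVL around the loop: 23 = V_D + I·R = 0.6 + I × 0.56 kΩ.
So I = (23 − 0.6) / 0.56 kΩ = 22.4 / 0.56 = 40 mA.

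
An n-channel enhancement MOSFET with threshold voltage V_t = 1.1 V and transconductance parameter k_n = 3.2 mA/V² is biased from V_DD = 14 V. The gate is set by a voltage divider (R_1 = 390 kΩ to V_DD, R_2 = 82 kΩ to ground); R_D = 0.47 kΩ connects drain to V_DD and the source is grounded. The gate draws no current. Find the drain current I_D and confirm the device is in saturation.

V_G = V_DD·R_2/(R_1+R_2) = 14×82/472 = 2.43 V. With the source grounded, V_GS = V_G = 2.43 V.
Assume saturation: I_D = (k_n/2)(V_GS − V_t)² = (3.2/2)×(2.43 − 1.1)² = 1.6×1.33² = 2.84 mA.
V_DS = V_DD − I_D·R_D = 14 − 2.84×0.47 = 12.7 V.
Saturation requires V_DS ≥ V_GS − V_t = 1.33 V; 12.7 ≥ 1.33 ✓.

I_D ≈ 2.8 mA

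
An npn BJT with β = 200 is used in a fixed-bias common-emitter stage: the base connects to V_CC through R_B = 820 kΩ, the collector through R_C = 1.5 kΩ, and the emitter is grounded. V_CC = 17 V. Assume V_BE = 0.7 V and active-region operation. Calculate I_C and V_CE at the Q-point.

Base loop: V_CC = I_B·R_B + V_BE, so I_B = (17 − 0.7)/820 kΩ = 0.0199 mA.
In the active region I_C = β·I_B = 200 × 0.0199 = 3.98 mA.
Collector loop: V_CE = V_CC − I_C·R_C = 17 − 3.98×1.5 = 11 V.
Since V_CE = 11 V > V_CE(sat) ≈ 0.2 V, the transistor is in the active region as assumed.

I_C ≈ 4 mA, V_CE ≈ 11 V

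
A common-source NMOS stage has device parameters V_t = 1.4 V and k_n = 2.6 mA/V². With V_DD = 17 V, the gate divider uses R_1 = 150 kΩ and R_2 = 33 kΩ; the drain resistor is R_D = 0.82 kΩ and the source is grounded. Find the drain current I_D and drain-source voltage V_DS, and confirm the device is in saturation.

I_D ≈ 3.6 mA, V_DS ≈ 14 V

V_G = V_DD·R_2/(R_1+R_2) = 17×33/183 = 3.07 V. With the source grounded, V_GS = V_G = 3.07 V.
Assume saturation: I_D = (k_n/2)(V_GS − V_t)² = (2.6/2)×(3.07 − 1.4)² = 1.3×1.67² = 3.61 mA.
V_DS = V_DD − I_D·R_D = 17 − 3.61×0.82 = 14 V.
Saturation requires V_DS ≥ V_GS − V_t = 1.67 V; 14 ≥ 1.67 ✓.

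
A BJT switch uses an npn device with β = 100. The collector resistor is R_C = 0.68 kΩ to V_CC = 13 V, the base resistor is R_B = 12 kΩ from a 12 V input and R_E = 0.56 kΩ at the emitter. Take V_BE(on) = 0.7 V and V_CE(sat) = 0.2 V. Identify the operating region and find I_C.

saturation; I_C ≈ 10 mA

Assume active: I_B = (12 − 0.7)/(12 + 101×0.56) = 0.165 mA, I_C = β·I_B = 16.5 mA.
Then V_CE = 13 − 16.5×0.68 − 16.6×0.56 = -7.53 V < 0.2 V — the active assumption fails.
Re-solve with V_CE = 0.2 V. KCL at the emitter: V_E/R_E = (V_BB−0.7−V_E)/R_B + (V_CC−0.2−V_E)/R_C, giving V_E = 5.92 V.
I_C = (V_CC − 0.2 − V_E)/R_C = (12.8 − 5.92)/0.68 = 10.1 mA.
Check: I_B = (11.3 − 5.92)/12 = 0.448 mA, and β·I_B = 44.8 mA > I_C, confirming saturation.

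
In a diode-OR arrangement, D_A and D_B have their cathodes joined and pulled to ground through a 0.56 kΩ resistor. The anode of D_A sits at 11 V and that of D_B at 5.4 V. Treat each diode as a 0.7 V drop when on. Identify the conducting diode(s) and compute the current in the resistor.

Assume both conduct. Then node N would need to be at both 11−0.7 = 10.3 V and 5.4−0.7 = 4.7 V, which is impossible.
Assume only D_A conducts: V_N = 11 − 0.7 = 10.3 V, so I_R = 10.3/0.56 = 18.4 mA.
Check D_B: its anode-to-cathode voltage is 5.4 − 10.3 = -4.9 V < 0.7 V, so it is off. The assumption is consistent.

Only D_A conducts; I_R ≈ 18 mA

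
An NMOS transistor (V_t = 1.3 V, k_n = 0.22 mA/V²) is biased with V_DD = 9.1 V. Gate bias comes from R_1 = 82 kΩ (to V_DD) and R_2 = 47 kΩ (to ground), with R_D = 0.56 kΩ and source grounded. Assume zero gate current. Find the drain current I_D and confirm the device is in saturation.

V_G = V_DD·R_2/(R_1+R_2) = 9.1×47/129 = 3.32 V. With the source grounded, V_GS = V_G = 3.32 V.
Assume saturation: I_D = (k_n/2)(V_GS − V_t)² = (0.22/2)×(3.32 − 1.3)² = 0.11×2.02² = 0.447 mA.
V_DS = V_DD − I_D·R_D = 9.1 − 0.447×0.56 = 8.85 V.
Saturation requires V_DS ≥ V_GS − V_t = 2.02 V; 8.85 ≥ 2.02 ✓.

I_D ≈ 0.45 mA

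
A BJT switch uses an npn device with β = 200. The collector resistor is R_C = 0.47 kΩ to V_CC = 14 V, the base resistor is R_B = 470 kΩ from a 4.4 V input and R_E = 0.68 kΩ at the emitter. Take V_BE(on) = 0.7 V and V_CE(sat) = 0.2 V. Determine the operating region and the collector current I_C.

Assume active. Base-emitter loop: I_B = (V_BB − V_BE)/(R_B + (β+1)R_E) = (4.4 − 0.7)/(470 + 201×0.68) = 0.0061 mA.
I_C = β·I_B = 200×0.0061 = 1.22 mA.
V_CE = V_CC − I_C·R_C − I_E·R_E = 14 − 1.22×0.47 − 1.23×0.68 = 12.6 V > V_CE(sat), so the active-region assumption holds.

active; I_C ≈ 1.2 mA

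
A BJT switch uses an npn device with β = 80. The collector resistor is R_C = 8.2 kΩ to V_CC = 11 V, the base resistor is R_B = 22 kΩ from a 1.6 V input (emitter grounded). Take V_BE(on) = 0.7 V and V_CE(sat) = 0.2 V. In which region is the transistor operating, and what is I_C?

saturation; I_C ≈ 1.3 mA

Assume active: I_B = (1.6 − 0.7)/22 = 0.0409 mA, giving I_C = β·I_B = 3.27 mA.
But then V_CE = 11 − 3.27×8.2 = -15.8 V < V_CE(sat) = 0.2 V — impossible in the active region.
So the transistor is saturated. With V_CE = 0.2 V, I_C = (V_CC − 0.2)/R_C = 10.8/8.2 = 1.32 mA.
Check: β·I_B = 3.27 mA > I_C = 1.32 mA, confirming saturation.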